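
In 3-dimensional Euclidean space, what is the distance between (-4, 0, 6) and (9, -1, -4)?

√(Σ(x_i - y_i)²) = √((-4 - 9)² + (0 - (-1))² + (6 - (-4))²)
= √((-13)² + 1² + 10²) = √(169 + 1 + 100) = √270 ≈ 16.4317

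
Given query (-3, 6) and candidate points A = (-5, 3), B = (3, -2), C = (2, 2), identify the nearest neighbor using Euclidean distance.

Distances: d(A) ≈ 3.6056, d(B) = 10, d(C) ≈ 6.4031. Nearest: A = (-5, 3) with distance 3.6056.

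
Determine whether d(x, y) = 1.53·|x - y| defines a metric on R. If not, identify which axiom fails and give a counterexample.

Yes. Since |x - y| is a metric on R and 1.53 > 0, the positive scalar multiple 1.53·|x - y| is also a metric: scaling by a positive constant preserves non-negativity, identity (d=0 ⟺ |x-y|=0 ⟺ x=y), symmetry, and the triangle inequality.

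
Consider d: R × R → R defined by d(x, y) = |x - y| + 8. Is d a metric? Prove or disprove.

No. d fails identity of indiscernibles (specifically d(x,x) = 0): d(-8, -8) = |-8 - (-8)| + 8 = 0 + 8 = 8 ≠ 0.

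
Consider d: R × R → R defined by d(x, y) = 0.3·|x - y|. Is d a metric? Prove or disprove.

Yes. Since |x - y| is a metric on R and 0.3 > 0, the positive scalar multiple 0.3·|x - y| is also a metric: scaling by a positive constant preserves non-negativity, identity (d=0 ⟺ |x-y|=0 ⟺ x=y), symmetry, and the triangle inequality.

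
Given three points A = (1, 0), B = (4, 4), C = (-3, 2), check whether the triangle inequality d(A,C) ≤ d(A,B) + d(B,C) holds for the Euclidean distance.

d(A,B) = √(3² + 4²) = √25 = 5, d(B,C) = √(7² + 2²) = √53 ≈ 7.2801, d(A,C) = √(4² + 2²) = √20 ≈ 4.4721.
d(A,C) ≈ 4.4721 ≤ 5 + 7.2801 = 12.2801. Triangle inequality is satisfied.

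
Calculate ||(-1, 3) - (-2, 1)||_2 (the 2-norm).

(Σ|x_i - y_i|^2)^(1/2) = (|-1 - (-2)|^2 + |3 - 1|^2)^(1/2)
= (1^2 + 2^2)^(1/2) = (1 + 4)^(1/2) = (5)^(1/2) ≈ 2.2361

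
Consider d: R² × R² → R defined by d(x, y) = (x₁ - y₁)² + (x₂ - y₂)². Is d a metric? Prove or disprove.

No. The squared Euclidean distance fails the triangle inequality. Counterexample: x = (0, 0), y = (2, 3), z = (4, 6). d(x,z) = 4² + 6² = 52, but d(x,y) + d(y,z) = (2² + 3²) + (2² + 3²) = 13 + 13 = 26. Since 52 > 26, the triangle inequality is violated. (Note: √d, the ordinary Euclidean distance, IS a metric.)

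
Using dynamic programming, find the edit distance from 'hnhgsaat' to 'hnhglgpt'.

Let D[i][j] be the edit distance between the first i characters of 'hnhgsaat' and the first j characters of 'hnhglgpt', with D[i][0] = i, D[0][j] = j, and D[i][j] = D[i-1][j-1] if the characters match, else 1 + min(D[i-1][j], D[i][j-1], D[i-1][j-1]). Filling the table (rows: prefixes of 'hnhgsaat', columns: prefixes of 'hnhglgpt'):
     ε  h  n  h  g  l  g  p  t
  ε  0  1  2  3  4  5  6  7  8
  h  1  0  1  2  3  4  5  6  7
  n  2  1  0  1  2  3  4  5  6
  h  3  2  1  0  1  2  3  4  5
  g  4  3  2  1  0  1  2  3  4
  s  5  4  3  2  1  1  2  3  4
  a  6  5  4  3  2  2  2  3  4
  a  7  6  5  4  3  3  3  3  4
  t  8  7  6  5  4  4  4  4  3
The bottom-right entry gives D[8][8] = 3, so no sequence of fewer than 3 edits works. Backtracking through the table gives one optimal edit sequence (3 edits):
  hnhgsaat → hnhglaat (sub s→l @5)
  hnhglaat → hnhglgat (sub a→g @6)
  hnhglgat → hnhglgpt (sub a→p @7)
Edit distance = 3.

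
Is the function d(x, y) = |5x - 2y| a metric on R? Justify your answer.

No. d fails symmetry: d(6, 2) = |5·6 - 2·2| = |26| = 26, but d(2, 6) = |5·2 - 2·6| = |-2| = 2. Since 26 ≠ 2, d(x,y) ≠ d(y,x) in general.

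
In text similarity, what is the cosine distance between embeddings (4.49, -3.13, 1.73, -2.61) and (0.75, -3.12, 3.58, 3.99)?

With u = (4.49, -3.13, 1.73, -2.61), v = (0.75, -3.12, 3.58, 3.99):
u·v = 4.49·0.75 + (-3.13)·(-3.12) + 1.73·3.58 + (-2.61)·3.99 = 3.3675 + 9.7656 + 6.1934 + (-10.4139) = 8.9126.
|u| = √(4.49² + (-3.13)² + 1.73² + (-2.61)²) = √(20.1601 + 9.7969 + 2.9929 + 6.8121) = √39.762, |v| = √(0.75² + (-3.12)² + 3.58² + 3.99²) = √(0.5625 + 9.7344 + 12.8164 + 15.9201) = √39.0334.
cos θ = (u·v)/(|u||v|) = 8.9126/(√39.762·√39.0334) ≈ 0.2262
Cosine distance = 1 - cos θ ≈ 1 - 0.2262 = 0.7738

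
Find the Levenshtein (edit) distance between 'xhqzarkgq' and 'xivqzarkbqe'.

Let D[i][j] be the edit distance between the first i characters of 'xhqzarkgq' and the first j characters of 'xivqzarkbqe', with D[i][0] = i, D[0][j] = j, and D[i][j] = D[i-1][j-1] if the characters match, else 1 + min(D[i-1][j], D[i][j-1], D[i-1][j-1]). Filling the table (rows: prefixes of 'xhqzarkgq', columns: prefixes of 'xivqzarkbqe'):
     ε  x  i  v  q  z  a  r  k  b  q  e
  ε  0  1  2  3  4  5  6  7  8  9 10 11
  x  1  0  1  2  3  4  5  6  7  8  9 10
  h  2  1  1  2  3  4  5  6  7  8  9 10
  q  3  2  2  2  2  3  4  5  6  7  8  9
  z  4  3  3  3  3  2  3  4  5  6  7  8
  a  5  4  4  4  4  3  2  3  4  5  6  7
  r  6  5  5  5  5  4  3  2  3  4  5  6
  k  7  6  6  6  6  5  4  3  2  3  4  5
  g  8  7  7  7  7  6  5  4  3  3  4  5
  q  9  8  8  8  7  7  6  5  4  4  3  4
The bottom-right entry gives D[9][11] = 4, so no sequence of fewer than 4 edits works. Backtracking through the table gives one optimal edit sequence (4 edits):
  xhqzarkgq → xihqzarkgq (ins i @2)
  xihqzarkgq → xivqzarkgq (sub h→v @3)
  xivqzarkgq → xivqzarkbq (sub g→b @9)
  xivqzarkbq → xivqzarkbqe (ins e @11)
Edit distance = 4.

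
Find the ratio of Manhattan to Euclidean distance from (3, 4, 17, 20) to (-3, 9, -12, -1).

L1 = |3 - (-3)| + |4 - 9| + |17 - (-12)| + |20 - (-1)| = 6 + 5 + 29 + 21 = 61
L2 = √(6² + 5² + 29² + 21²) = √1343 ≈ 36.647
L1 ≥ L2 always (equality iff movement is along one axis); L1 > L2 here.
Ratio L1/L2 = 61/√1343 ≈ 1.6645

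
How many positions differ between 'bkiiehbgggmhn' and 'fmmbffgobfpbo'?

Differing positions: 1, 2, 3, 4, 5, 6, 7, 8, 9, 10, 11, 12, 13. Hamming distance = 13.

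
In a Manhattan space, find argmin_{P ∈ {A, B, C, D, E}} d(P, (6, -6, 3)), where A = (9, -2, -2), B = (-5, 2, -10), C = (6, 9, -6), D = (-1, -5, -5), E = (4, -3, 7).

Distances: d(A) = 12, d(B) = 32, d(C) = 24, d(D) = 16, d(E) = 9. Nearest: E = (4, -3, 7) with distance 9.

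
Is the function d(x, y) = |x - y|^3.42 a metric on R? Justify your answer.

No. d(x,y) = |x-y|^3.42 fails the triangle inequality since p = 3.42 > 1. Counterexample: x = -5, y = 1, z = 5. d(x,z) = |-5 - 5|^3.42 = 10^3.42 ≈ 2630.268, but d(x,y) + d(y,z) = 6^3.42 + 4^3.42 ≈ 458.4345 + 114.5632 = 572.9977. Since 2630.268 > 572.9977, the triangle inequality is violated.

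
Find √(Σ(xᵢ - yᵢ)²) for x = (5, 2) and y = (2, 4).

√(Σ(x_i - y_i)²) = √((5 - 2)² + (2 - 4)²)
= √(3² + (-2)²) = √(9 + 4) = √13 ≈ 3.6056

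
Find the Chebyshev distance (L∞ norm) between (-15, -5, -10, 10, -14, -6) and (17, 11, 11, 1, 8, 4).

max(|x_i - y_i|) = max(|-15 - 17|, |-5 - 11|, |-10 - 11|, |10 - 1|, |-14 - 8|, |-6 - 4|) = max(32, 16, 21, 9, 22, 10) = 32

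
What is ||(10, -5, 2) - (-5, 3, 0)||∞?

max(|x_i - y_i|) = max(|10 - (-5)|, |-5 - 3|, |2 - 0|) = max(15, 8, 2) = 15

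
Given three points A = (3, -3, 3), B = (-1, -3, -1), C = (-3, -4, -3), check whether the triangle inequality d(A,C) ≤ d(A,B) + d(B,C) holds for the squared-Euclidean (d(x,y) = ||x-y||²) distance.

d(A,B) = 4² + 0² + 4² = 32, d(B,C) = 2² + 1² + 2² = 9, d(A,C) = 6² + 1² + 6² = 73.
d(A,C) = 73 > 32 + 9 = 41. Triangle inequality is VIOLATED. (Squared-Euclidean is not a metric — this is a counterexample.)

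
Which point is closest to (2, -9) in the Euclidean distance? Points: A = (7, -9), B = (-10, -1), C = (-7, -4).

Distances: d(A) = 5, d(B) ≈ 14.4222, d(C) ≈ 10.2956. Nearest: A = (7, -9) with distance 5.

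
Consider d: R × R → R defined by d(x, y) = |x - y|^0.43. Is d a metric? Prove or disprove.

Yes. With 0 < p = 0.43 ≤ 1, d(x,y) = |x-y|^0.43 is a metric on R. Non-negativity and symmetry are immediate; |x-y|^0.43 = 0 ⟺ |x-y| = 0 ⟺ x = y. For the triangle inequality, the function t ↦ t^0.43 is subadditive on [0,∞) when p ≤ 1, so |x-z|^0.43 ≤ (|x-y| + |y-z|)^0.43 ≤ |x-y|^0.43 + |y-z|^0.43.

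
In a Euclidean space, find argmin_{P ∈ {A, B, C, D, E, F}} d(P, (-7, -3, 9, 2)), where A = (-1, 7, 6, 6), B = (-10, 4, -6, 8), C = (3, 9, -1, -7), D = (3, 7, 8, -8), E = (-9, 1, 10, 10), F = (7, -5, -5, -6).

Distances: d(A) ≈ 12.6886, d(B) ≈ 17.8606, d(C) ≈ 20.6155, d(D) ≈ 17.3494, d(E) ≈ 9.2195, d(F) ≈ 21.4476. Nearest: E = (-9, 1, 10, 10) with distance 9.2195.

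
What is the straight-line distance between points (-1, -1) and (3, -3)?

√(Σ(x_i - y_i)²) = √((-1 - 3)² + (-1 - (-3))²)
= √((-4)² + 2²) = √(16 + 4) = √20 ≈ 4.4721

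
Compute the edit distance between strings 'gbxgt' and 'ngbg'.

Let D[i][j] be the edit distance between the first i characters of 'gbxgt' and the first j characters of 'ngbg', with D[i][0] = i, D[0][j] = j, and D[i][j] = D[i-1][j-1] if the characters match, else 1 + min(D[i-1][j], D[i][j-1], D[i-1][j-1]). Filling the table (rows: prefixes of 'gbxgt', columns: prefixes of 'ngbg'):
     ε  n  g  b  g
  ε  0  1  2  3  4
  g  1  1  1  2  3
  b  2  2  2  1  2
  x  3  3  3  2  2
  g  4  4  3  3  2
  t  5  5  4  4  3
The bottom-right entry gives D[5][4] = 3, so no sequence of fewer than 3 edits works. Backtracking through the table gives one optimal edit sequence (3 edits):
  gbxgt → ngbxgt (ins n @1)
  ngbxgt → ngbgt (del x @4)
  ngbgt → ngbg (del t @5)
Edit distance = 3.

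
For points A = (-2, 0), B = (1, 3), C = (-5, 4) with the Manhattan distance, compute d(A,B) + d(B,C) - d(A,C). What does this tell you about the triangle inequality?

d(A,B) = 3 + 3 = 6, d(B,C) = 6 + 1 = 7, d(A,C) = 3 + 4 = 7.
d(A,B) + d(B,C) - d(A,C) = 6 + 7 - 7 = 13 - 7 = 6. This is ≥ 0, so the triangle inequality holds for these points.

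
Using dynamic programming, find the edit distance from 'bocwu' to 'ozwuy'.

Let D[i][j] be the edit distance between the first i characters of 'bocwu' and the first j characters of 'ozwuy', with D[i][0] = i, D[0][j] = j, and D[i][j] = D[i-1][j-1] if the characters match, else 1 + min(D[i-1][j], D[i][j-1], D[i-1][j-1]). Filling the table (rows: prefixes of 'bocwu', columns: prefixes of 'ozwuy'):
     ε  o  z  w  u  y
  ε  0  1  2  3  4  5
  b  1  1  2  3  4  5
  o  2  1  2  3  4  5
  c  3  2  2  3  4  5
  w  4  3  3  2  3  4
  u  5  4  4  3  2  3
The bottom-right entry gives D[5][5] = 3, so no sequence of fewer than 3 edits works. Backtracking through the table gives one optimal edit sequence (3 edits):
  bocwu → ocwu (del b @1)
  ocwu → ozwu (sub c→z @2)
  ozwu → ozwuy (ins y @5)
Edit distance = 3.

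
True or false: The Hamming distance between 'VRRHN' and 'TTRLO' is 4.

Differing positions: 1, 2, 4, 5. Hamming distance = 4, so the claim is true.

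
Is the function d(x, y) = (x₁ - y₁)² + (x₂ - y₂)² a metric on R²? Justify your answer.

No. The squared Euclidean distance fails the triangle inequality. Counterexample: x = (0, 0), y = (5, 1), z = (10, 2). d(x,z) = 10² + 2² = 104, but d(x,y) + d(y,z) = (5² + 1²) + (5² + 1²) = 26 + 26 = 52. Since 104 > 52, the triangle inequality is violated. (Note: √d, the ordinary Euclidean distance, IS a metric.)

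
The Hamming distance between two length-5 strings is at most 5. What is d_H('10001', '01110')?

Differing positions: 1, 2, 3, 4, 5. Hamming distance = 5. The maximum possible Hamming distance for length-5 strings is 5, so d_H/5 = 5/5 = 1.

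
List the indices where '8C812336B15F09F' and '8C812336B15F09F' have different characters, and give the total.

Differing positions: none. Hamming distance = 0.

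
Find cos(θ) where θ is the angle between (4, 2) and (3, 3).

With u = (4, 2), v = (3, 3):
u·v = 4·3 + 2·3 = 12 + 6 = 18.
|u| = √(4² + 2²) = √20, |v| = √(3² + 3²) = √18, so |u||v| = √(20·18) = √360.
cos θ = (u·v)/(|u||v|) = 18/√360 ≈ 0.9487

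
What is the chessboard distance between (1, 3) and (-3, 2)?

max(|x_i - y_i|) = max(|1 - (-3)|, |3 - 2|) = max(4, 1) = 4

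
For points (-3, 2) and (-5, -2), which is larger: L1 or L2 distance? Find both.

L1 = |-3 - (-5)| + |2 - (-2)| = 2 + 4 = 6
L2 = √(2² + 4²) = √20 ≈ 4.4721
L1 ≥ L2 always (equality iff movement is along one axis); L1 > L2 here.
Ratio L1/L2 = 6/√20 ≈ 1.3416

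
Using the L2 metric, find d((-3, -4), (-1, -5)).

√(Σ(x_i - y_i)²) = √((-3 - (-1))² + (-4 - (-5))²)
= √((-2)² + 1²) = √(4 + 1) = √5 ≈ 2.2361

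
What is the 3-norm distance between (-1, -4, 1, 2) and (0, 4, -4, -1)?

(Σ|x_i - y_i|^3)^(1/3) = (|-1 - 0|^3 + |-4 - 4|^3 + |1 - (-4)|^3 + |2 - (-1)|^3)^(1/3)
= (1^3 + 8^3 + 5^3 + 3^3)^(1/3) = (1 + 512 + 125 + 27)^(1/3) = (665)^(1/3) ≈ 8.7285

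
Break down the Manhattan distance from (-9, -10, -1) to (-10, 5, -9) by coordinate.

Σ|x_i - y_i| = |-9 - (-10)| + |-10 - 5| + |-1 - (-9)| = 1 + 15 + 8 = 24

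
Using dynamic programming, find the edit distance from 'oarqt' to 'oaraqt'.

Let D[i][j] be the edit distance between the first i characters of 'oarqt' and the first j characters of 'oaraqt', with D[i][0] = i, D[0][j] = j, and D[i][j] = D[i-1][j-1] if the characters match, else 1 + min(D[i-1][j], D[i][j-1], D[i-1][j-1]). Filling the table (rows: prefixes of 'oarqt', columns: prefixes of 'oaraqt'):
     ε  o  a  r  a  q  t
  ε  0  1  2  3  4  5  6
  o  1  0  1  2  3  4  5
  a  2  1  0  1  2  3  4
  r  3  2  1  0  1  2  3
  q  4  3  2  1  1  1  2
  t  5  4  3  2  2  2  1
The bottom-right entry gives D[5][6] = 1, so no sequence of fewer than 1 edit works. Backtracking through the table gives one optimal edit sequence (1 edit):
  oarqt → oaraqt (ins a @4)
Edit distance = 1.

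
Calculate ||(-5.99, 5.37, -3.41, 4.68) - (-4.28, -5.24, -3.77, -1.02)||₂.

√(Σ(x_i - y_i)²) = √((-5.99 - (-4.28))² + (5.37 - (-5.24))² + (-3.41 - (-3.77))² + (4.68 - (-1.02))²)
= √((-1.71)² + 10.61² + 0.36² + 5.7²) = √(2.9241 + 112.5721 + 0.1296 + 32.49) = √148.1158 ≈ 12.1703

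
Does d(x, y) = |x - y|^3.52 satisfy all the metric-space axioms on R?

No. d(x,y) = |x-y|^3.52 fails the triangle inequality since p = 3.52 > 1. Counterexample: x = -5, y = 2, z = 9. d(x,z) = |-5 - 9|^3.52 = 14^3.52 ≈ 10823.5739, but d(x,y) + d(y,z) = 7^3.52 + 7^3.52 ≈ 943.5069 + 943.5069 = 1887.0138. Since 10823.5739 > 1887.0138, the triangle inequality is violated.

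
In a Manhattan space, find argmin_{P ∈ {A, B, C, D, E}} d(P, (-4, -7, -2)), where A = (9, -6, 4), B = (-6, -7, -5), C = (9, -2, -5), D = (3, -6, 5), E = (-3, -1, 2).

Distances: d(A) = 20, d(B) = 5, d(C) = 21, d(D) = 15, d(E) = 11. Nearest: B = (-6, -7, -5) with distance 5.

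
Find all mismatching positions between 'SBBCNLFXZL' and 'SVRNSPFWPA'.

Differing positions: 2, 3, 4, 5, 6, 8, 9, 10. Hamming distance = 8.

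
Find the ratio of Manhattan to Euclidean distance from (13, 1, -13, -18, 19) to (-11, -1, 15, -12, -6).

L1 = |13 - (-11)| + |1 - (-1)| + |-13 - 15| + |-18 - (-12)| + |19 - (-6)| = 24 + 2 + 28 + 6 + 25 = 85
L2 = √(24² + 2² + 28² + 6² + 25²) = √2025 = 45
L1 ≥ L2 always (equality iff movement is along one axis); L1 > L2 here.
Ratio L1/L2 = 85/45 ≈ 1.8889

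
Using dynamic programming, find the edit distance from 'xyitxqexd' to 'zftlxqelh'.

Let D[i][j] be the edit distance between the first i characters of 'xyitxqexd' and the first j characters of 'zftlxqelh', with D[i][0] = i, D[0][j] = j, and D[i][j] = D[i-1][j-1] if the characters match, else 1 + min(D[i-1][j], D[i][j-1], D[i-1][j-1]). Filling the table (rows: prefixes of 'xyitxqexd', columns: prefixes of 'zftlxqelh'):
     ε  z  f  t  l  x  q  e  l  h
  ε  0  1  2  3  4  5  6  7  8  9
  x  1  1  2  3  4  4  5  6  7  8
  y  2  2  2  3  4  5  5  6  7  8
  i  3  3  3  3  4  5  6  6  7  8
  t  4  4  4  3  4  5  6  7  7  8
  x  5  5  5  4  4  4  5  6  7  8
  q  6  6  6  5  5  5  4  5  6  7
  e  7  7  7  6  6  6  5  4  5  6
  x  8  8  8  7  7  6  6  5  5  6
  d  9  9  9  8  8  7  7  6  6  6
The bottom-right entry gives D[9][9] = 6, so no sequence of fewer than 6 edits works. Backtracking through the table gives one optimal edit sequence (6 edits):
  xyitxqexd → zyitxqexd (sub x→z @1)
  zyitxqexd → zfitxqexd (sub y→f @2)
  zfitxqexd → zfttxqexd (sub i→t @3)
  zfttxqexd → zftlxqexd (sub t→l @4)
  zftlxqexd → zftlxqeld (sub x→l @8)
  zftlxqeld → zftlxqelh (sub d→h @9)
Edit distance = 6.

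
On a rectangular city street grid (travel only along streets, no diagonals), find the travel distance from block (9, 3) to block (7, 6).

Σ|x_i - y_i| = |9 - 7| + |3 - 6| = 2 + 3 = 5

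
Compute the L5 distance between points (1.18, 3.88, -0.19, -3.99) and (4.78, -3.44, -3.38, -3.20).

(Σ|x_i - y_i|^5)^(1/5) = (|1.18 - 4.78|^5 + |3.88 - (-3.44)|^5 + |-0.19 - (-3.38)|^5 + |-3.99 - (-3.2)|^5)^(1/5)
= (3.6^5 + 7.32^5 + 3.19^5 + 0.79^5)^(1/5) ≈ (604.6618 + 21016.2587 + 330.3341 + 0.3077)^(1/5) = (21951.5623)^(1/5) ≈ 7.384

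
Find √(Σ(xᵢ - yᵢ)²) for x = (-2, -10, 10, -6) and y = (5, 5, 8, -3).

√(Σ(x_i - y_i)²) = √((-2 - 5)² + (-10 - 5)² + (10 - 8)² + (-6 - (-3))²)
= √((-7)² + (-15)² + 2² + (-3)²) = √(49 + 225 + 4 + 9) = √287 ≈ 16.9411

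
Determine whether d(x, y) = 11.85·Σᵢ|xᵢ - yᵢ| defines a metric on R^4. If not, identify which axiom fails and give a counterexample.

Yes. The L1 (Manhattan) norm induces a metric on R^4, and multiplying a metric by a positive constant 11.85 > 0 preserves all four axioms: non-negativity (11.85·||x-y|| ≥ 0), identity (11.85·||x-y|| = 0 ⟺ ||x-y|| = 0 ⟺ x = y), symmetry (||x-y|| = ||y-x||), and the triangle inequality (11.85·||x-z|| ≤ 11.85·||x-y|| + 11.85·||y-z||). So d is a metric.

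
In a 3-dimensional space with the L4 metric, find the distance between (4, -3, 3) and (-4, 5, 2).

(Σ|x_i - y_i|^4)^(1/4) = (|4 - (-4)|^4 + |-3 - 5|^4 + |3 - 2|^4)^(1/4)
= (8^4 + 8^4 + 1^4)^(1/4) = (4096 + 4096 + 1)^(1/4) = (8193)^(1/4) ≈ 9.5139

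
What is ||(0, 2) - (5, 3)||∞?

max(|x_i - y_i|) = max(|0 - 5|, |2 - 3|) = max(5, 1) = 5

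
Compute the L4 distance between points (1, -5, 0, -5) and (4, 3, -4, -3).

(Σ|x_i - y_i|^4)^(1/4) = (|1 - 4|^4 + |-5 - 3|^4 + |0 - (-4)|^4 + |-5 - (-3)|^4)^(1/4)
= (3^4 + 8^4 + 4^4 + 2^4)^(1/4) = (81 + 4096 + 256 + 16)^(1/4) = (4449)^(1/4) ≈ 8.1671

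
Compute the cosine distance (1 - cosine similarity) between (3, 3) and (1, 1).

With u = (3, 3), v = (1, 1):
u·v = 3·1 + 3·1 = 3 + 3 = 6.
|u| = √(3² + 3²) = √18, |v| = √(1² + 1²) = √2, so |u||v| = √(18·2) = √36 = 6.
cos θ = (u·v)/(|u||v|) = 6/6 = 1
Cosine distance = 1 - cos θ = 1 - 1 = 0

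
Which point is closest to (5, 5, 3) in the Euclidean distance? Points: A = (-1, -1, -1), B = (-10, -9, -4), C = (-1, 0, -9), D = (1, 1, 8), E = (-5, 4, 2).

Distances: d(A) ≈ 9.3808, d(B) ≈ 21.6795, d(C) ≈ 14.3178, d(D) ≈ 7.5498, d(E) ≈ 10.0995. Nearest: D = (1, 1, 8) with distance 7.5498.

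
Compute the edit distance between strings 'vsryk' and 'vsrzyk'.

Let D[i][j] be the edit distance between the first i characters of 'vsryk' and the first j characters of 'vsrzyk', with D[i][0] = i, D[0][j] = j, and D[i][j] = D[i-1][j-1] if the characters match, else 1 + min(D[i-1][j], D[i][j-1], D[i-1][j-1]). Filling the table (rows: prefixes of 'vsryk', columns: prefixes of 'vsrzyk'):
     ε  v  s  r  z  y  k
  ε  0  1  2  3  4  5  6
  v  1  0  1  2  3  4  5
  s  2  1  0  1  2  3  4
  r  3  2  1  0  1  2  3
  y  4  3  2  1  1  1  2
  k  5  4  3  2  2  2  1
The bottom-right entry gives D[5][6] = 1, so no sequence of fewer than 1 edit works. Backtracking through the table gives one optimal edit sequence (1 edit):
  vsryk → vsrzyk (ins z @4)
Edit distance = 1.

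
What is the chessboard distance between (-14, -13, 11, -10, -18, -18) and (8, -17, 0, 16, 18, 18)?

max(|x_i - y_i|) = max(|-14 - 8|, |-13 - (-17)|, |11 - 0|, |-10 - 16|, |-18 - 18|, |-18 - 18|) = max(22, 4, 11, 26, 36, 36) = 36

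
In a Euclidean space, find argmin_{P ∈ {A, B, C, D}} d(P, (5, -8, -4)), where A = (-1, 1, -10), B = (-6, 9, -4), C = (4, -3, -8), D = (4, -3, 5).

Distances: d(A) ≈ 12.3693, d(B) ≈ 20.2485, d(C) ≈ 6.4807, d(D) ≈ 10.3441. Nearest: C = (4, -3, -8) with distance 6.4807.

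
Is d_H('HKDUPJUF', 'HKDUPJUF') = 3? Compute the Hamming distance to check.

Differing positions: none. Hamming distance = 0, so the claim that d_H = 3 is false.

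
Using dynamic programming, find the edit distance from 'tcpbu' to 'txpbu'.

Let D[i][j] be the edit distance between the first i characters of 'tcpbu' and the first j characters of 'txpbu', with D[i][0] = i, D[0][j] = j, and D[i][j] = D[i-1][j-1] if the characters match, else 1 + min(D[i-1][j], D[i][j-1], D[i-1][j-1]). Filling the table (rows: prefixes of 'tcpbu', columns: prefixes of 'txpbu'):
     ε  t  x  p  b  u
  ε  0  1  2  3  4  5
  t  1  0  1  2  3  4
  c  2  1  1  2  3  4
  p  3  2  2  1  2  3
  b  4  3  3  2  1  2
  u  5  4  4  3  2  1
The bottom-right entry gives D[5][5] = 1, so no sequence of fewer than 1 edit works. Backtracking through the table gives one optimal edit sequence (1 edit):
  tcpbu → txpbu (sub c→x @2)
Edit distance = 1.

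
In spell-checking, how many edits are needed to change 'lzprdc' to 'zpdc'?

Let D[i][j] be the edit distance between the first i characters of 'lzprdc' and the first j characters of 'zpdc', with D[i][0] = i, D[0][j] = j, and D[i][j] = D[i-1][j-1] if the characters match, else 1 + min(D[i-1][j], D[i][j-1], D[i-1][j-1]). Filling the table (rows: prefixes of 'lzprdc', columns: prefixes of 'zpdc'):
     ε  z  p  d  c
  ε  0  1  2  3  4
  l  1  1  2  3  4
  z  2  1  2  3  4
  p  3  2  1  2  3
  r  4  3  2  2  3
  d  5  4  3  2  3
  c  6  5  4  3  2
The bottom-right entry gives D[6][4] = 2, so no sequence of fewer than 2 edits works. Backtracking through the table gives one optimal edit sequence (2 edits):
  lzprdc → zprdc (del l @1)
  zprdc → zpdc (del r @3)
Edit distance = 2.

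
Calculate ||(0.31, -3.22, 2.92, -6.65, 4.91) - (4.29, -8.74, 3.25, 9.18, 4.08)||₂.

√(Σ(x_i - y_i)²) = √((0.31 - 4.29)² + (-3.22 - (-8.74))² + (2.92 - 3.25)² + (-6.65 - 9.18)² + (4.91 - 4.08)²)
= √((-3.98)² + 5.52² + (-0.33)² + (-15.83)² + 0.83²) = √(15.8404 + 30.4704 + 0.1089 + 250.5889 + 0.6889) = √297.6975 ≈ 17.2539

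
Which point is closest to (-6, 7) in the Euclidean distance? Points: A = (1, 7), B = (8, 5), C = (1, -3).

Distances: d(A) = 7, d(B) ≈ 14.1421, d(C) ≈ 12.2066. Nearest: A = (1, 7) with distance 7.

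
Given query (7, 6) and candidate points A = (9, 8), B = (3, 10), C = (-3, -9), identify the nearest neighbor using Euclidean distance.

Distances: d(A) ≈ 2.8284, d(B) ≈ 5.6569, d(C) ≈ 18.0278. Nearest: A = (9, 8) with distance 2.8284.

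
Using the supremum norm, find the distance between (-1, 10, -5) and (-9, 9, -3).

max(|x_i - y_i|) = max(|-1 - (-9)|, |10 - 9|, |-5 - (-3)|) = max(8, 1, 2) = 8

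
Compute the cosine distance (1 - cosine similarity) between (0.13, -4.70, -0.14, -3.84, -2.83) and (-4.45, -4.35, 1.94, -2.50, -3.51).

With u = (0.13, -4.70, -0.14, -3.84, -2.83), v = (-4.45, -4.35, 1.94, -2.50, -3.51):
u·v = 0.13·(-4.45) + (-4.7)·(-4.35) + (-0.14)·1.94 + (-3.84)·(-2.5) + (-2.83)·(-3.51) = (-0.5785) + 20.445 + (-0.2716) + 9.6 + 9.9333 = 39.1282.
|u| = √(0.13² + (-4.7)² + (-0.14)² + (-3.84)² + (-2.83)²) = √(0.0169 + 22.09 + 0.0196 + 14.7456 + 8.0089) = √44.881, |v| = √((-4.45)² + (-4.35)² + 1.94² + (-2.5)² + (-3.51)²) = √(19.8025 + 18.9225 + 3.7636 + 6.25 + 12.3201) = √61.0587.
cos θ = (u·v)/(|u||v|) = 39.1282/(√44.881·√61.0587) ≈ 0.7475
Cosine distance = 1 - cos θ ≈ 1 - 0.7475 = 0.2525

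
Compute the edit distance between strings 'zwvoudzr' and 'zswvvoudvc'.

Let D[i][j] be the edit distance between the first i characters of 'zwvoudzr' and the first j characters of 'zswvvoudvc', with D[i][0] = i, D[0][j] = j, and D[i][j] = D[i-1][j-1] if the characters match, else 1 + min(D[i-1][j], D[i][j-1], D[i-1][j-1]). Filling the table (rows: prefixes of 'zwvoudzr', columns: prefixes of 'zswvvoudvc'):
     ε  z  s  w  v  v  o  u  d  v  c
  ε  0  1  2  3  4  5  6  7  8  9 10
  z  1  0  1  2  3  4  5  6  7  8  9
  w  2  1  1  1  2  3  4  5  6  7  8
  v  3  2  2  2  1  2  3  4  5  6  7
  o  4  3  3  3  2  2  2  3  4  5  6
  u  5  4  4  4  3  3  3  2  3  4  5
  d  6  5  5  5  4  4  4  3  2  3  4
  z  7  6  6  6  5  5  5  4  3  3  4
  r  8  7  7  7  6  6  6  5  4  4  4
The bottom-right entry gives D[8][10] = 4, so no sequence of fewer than 4 edits works. Backtracking through the table gives one optimal edit sequence (4 edits):
  zwvoudzr → zswvoudzr (ins s @2)
  zswvoudzr → zswvvoudzr (ins v @4)
  zswvvoudzr → zswvvoudvr (sub z→v @9)
  zswvvoudvr → zswvvoudvc (sub r→c @10)
Edit distance = 4.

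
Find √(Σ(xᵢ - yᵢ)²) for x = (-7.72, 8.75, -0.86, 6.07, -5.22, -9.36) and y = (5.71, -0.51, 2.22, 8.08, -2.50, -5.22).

√(Σ(x_i - y_i)²) = √((-7.72 - 5.71)² + (8.75 - (-0.51))² + (-0.86 - 2.22)² + (6.07 - 8.08)² + (-5.22 - (-2.5))² + (-9.36 - (-5.22))²)
= √((-13.43)² + 9.26² + (-3.08)² + (-2.01)² + (-2.72)² + (-4.14)²) = √(180.3649 + 85.7476 + 9.4864 + 4.0401 + 7.3984 + 17.1396) = √304.177 ≈ 17.4407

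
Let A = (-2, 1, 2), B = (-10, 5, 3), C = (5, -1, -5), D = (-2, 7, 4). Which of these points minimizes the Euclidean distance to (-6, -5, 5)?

Distances: d(A) ≈ 7.8102, d(B) ≈ 10.9545, d(C) ≈ 15.3948, d(D) ≈ 12.6886. Nearest: A = (-2, 1, 2) with distance 7.8102.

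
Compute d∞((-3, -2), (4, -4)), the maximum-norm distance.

max(|x_i - y_i|) = max(|-3 - 4|, |-2 - (-4)|) = max(7, 2) = 7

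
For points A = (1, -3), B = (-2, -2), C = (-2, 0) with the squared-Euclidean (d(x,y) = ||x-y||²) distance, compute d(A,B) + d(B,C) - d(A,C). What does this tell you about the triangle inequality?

d(A,B) = 3² + 1² = 10, d(B,C) = 0² + 2² = 4, d(A,C) = 3² + 3² = 18.
d(A,B) + d(B,C) - d(A,C) = 10 + 4 - 18 = 14 - 18 = -4. This is < 0, so the triangle inequality FAILS for these points (squared-Euclidean is not a metric).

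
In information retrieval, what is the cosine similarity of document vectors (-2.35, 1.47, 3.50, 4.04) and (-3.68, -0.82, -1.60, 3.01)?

With u = (-2.35, 1.47, 3.50, 4.04), v = (-3.68, -0.82, -1.60, 3.01):
u·v = (-2.35)·(-3.68) + 1.47·(-0.82) + 3.5·(-1.6) + 4.04·3.01 = 8.648 + (-1.2054) + (-5.6) + 12.1604 = 14.003.
|u| = √((-2.35)² + 1.47² + 3.5² + 4.04²) = √(5.5225 + 2.1609 + 12.25 + 16.3216) = √36.255, |v| = √((-3.68)² + (-0.82)² + (-1.6)² + 3.01²) = √(13.5424 + 0.6724 + 2.56 + 9.0601) = √25.8349.
cos θ = (u·v)/(|u||v|) = 14.003/(√36.255·√25.8349) ≈ 0.4575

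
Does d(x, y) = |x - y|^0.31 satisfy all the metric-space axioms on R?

Yes. With 0 < p = 0.31 ≤ 1, d(x,y) = |x-y|^0.31 is a metric on R. Non-negativity and symmetry are immediate; |x-y|^0.31 = 0 ⟺ |x-y| = 0 ⟺ x = y. For the triangle inequality, the function t ↦ t^0.31 is subadditive on [0,∞) when p ≤ 1, so |x-z|^0.31 ≤ (|x-y| + |y-z|)^0.31 ≤ |x-y|^0.31 + |y-z|^0.31.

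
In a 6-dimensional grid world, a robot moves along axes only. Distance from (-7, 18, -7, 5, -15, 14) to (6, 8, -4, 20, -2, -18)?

Σ|x_i - y_i| = |-7 - 6| + |18 - 8| + |-7 - (-4)| + |5 - 20| + |-15 - (-2)| + |14 - (-18)| = 13 + 10 + 3 + 15 + 13 + 32 = 86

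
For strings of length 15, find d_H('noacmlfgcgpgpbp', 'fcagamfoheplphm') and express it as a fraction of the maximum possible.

Differing positions: 1, 2, 4, 5, 6, 8, 9, 10, 12, 14, 15. Hamming distance = 11. The maximum possible Hamming distance for length-15 strings is 15, so d_H/15 = 11/15 ≈ 0.7333.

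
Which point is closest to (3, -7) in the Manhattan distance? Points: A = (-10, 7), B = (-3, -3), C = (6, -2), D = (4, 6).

Distances: d(A) = 27, d(B) = 10, d(C) = 8, d(D) = 14. Nearest: C = (6, -2) with distance 8.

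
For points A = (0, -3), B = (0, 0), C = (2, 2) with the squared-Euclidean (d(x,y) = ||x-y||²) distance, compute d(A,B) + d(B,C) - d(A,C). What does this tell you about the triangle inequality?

d(A,B) = 0² + 3² = 9, d(B,C) = 2² + 2² = 8, d(A,C) = 2² + 5² = 29.
d(A,B) + d(B,C) - d(A,C) = 9 + 8 - 29 = 17 - 29 = -12. This is < 0, so the triangle inequality FAILS for these points (squared-Euclidean is not a metric).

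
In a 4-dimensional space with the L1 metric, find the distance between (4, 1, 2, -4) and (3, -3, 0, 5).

Σ|x_i - y_i| = |4 - 3| + |1 - (-3)| + |2 - 0| + |-4 - 5| = 1 + 4 + 2 + 9 = 16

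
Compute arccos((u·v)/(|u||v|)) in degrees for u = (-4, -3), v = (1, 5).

With u = (-4, -3), v = (1, 5):
u·v = (-4)·1 + (-3)·5 = (-4) + (-15) = -19.
|u| = √((-4)² + (-3)²) = √25, |v| = √(1² + 5²) = √26, so |u||v| = √(25·26) = √650.
cos θ = (u·v)/(|u||v|) = -19/√650 ≈ -0.745241
θ = arccos(-0.745241) ≈ 138.18°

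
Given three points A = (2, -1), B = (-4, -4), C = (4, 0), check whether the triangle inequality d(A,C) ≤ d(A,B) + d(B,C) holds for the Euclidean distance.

d(A,B) = √(6² + 3²) = √45 ≈ 6.7082, d(B,C) = √(8² + 4²) = √80 ≈ 8.9443, d(A,C) = √(2² + 1²) = √5 ≈ 2.2361.
d(A,C) ≈ 2.2361 ≤ 6.7082 + 8.9443 = 15.6525. Triangle inequality is satisfied.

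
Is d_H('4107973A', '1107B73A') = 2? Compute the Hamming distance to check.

Differing positions: 1, 5. Hamming distance = 2, so the claim is true.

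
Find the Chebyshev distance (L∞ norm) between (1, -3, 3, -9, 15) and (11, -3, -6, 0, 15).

max(|x_i - y_i|) = max(|1 - 11|, |-3 - (-3)|, |3 - (-6)|, |-9 - 0|, |15 - 15|) = max(10, 0, 9, 9, 0) = 10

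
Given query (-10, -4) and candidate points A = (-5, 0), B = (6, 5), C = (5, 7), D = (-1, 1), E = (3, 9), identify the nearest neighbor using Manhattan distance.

Distances: d(A) = 9, d(B) = 25, d(C) = 26, d(D) = 14, d(E) = 26. Nearest: A = (-5, 0) with distance 9.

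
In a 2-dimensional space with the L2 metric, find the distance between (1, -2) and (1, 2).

(Σ|x_i - y_i|^2)^(1/2) = (|1 - 1|^2 + |-2 - 2|^2)^(1/2)
= (0^2 + 4^2)^(1/2) = (0 + 16)^(1/2) = (16)^(1/2) = 4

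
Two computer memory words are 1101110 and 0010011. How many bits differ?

Differing positions: 1, 2, 3, 4, 5, 7. Hamming distance = 6.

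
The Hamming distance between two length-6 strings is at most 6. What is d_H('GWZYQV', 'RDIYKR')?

Differing positions: 1, 2, 3, 5, 6. Hamming distance = 5. The maximum possible Hamming distance for length-6 strings is 6, so d_H/6 = 5/6 ≈ 0.8333.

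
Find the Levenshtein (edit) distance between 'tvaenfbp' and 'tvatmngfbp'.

Let D[i][j] be the edit distance between the first i characters of 'tvaenfbp' and the first j characters of 'tvatmngfbp', with D[i][0] = i, D[0][j] = j, and D[i][j] = D[i-1][j-1] if the characters match, else 1 + min(D[i-1][j], D[i][j-1], D[i-1][j-1]). Filling the table (rows: prefixes of 'tvaenfbp', columns: prefixes of 'tvatmngfbp'):
     ε  t  v  a  t  m  n  g  f  b  p
  ε  0  1  2  3  4  5  6  7  8  9 10
  t  1  0  1  2  3  4  5  6  7  8  9
  v  2  1  0  1  2  3  4  5  6  7  8
  a  3  2  1  0  1  2  3  4  5  6  7
  e  4  3  2  1  1  2  3  4  5  6  7
  n  5  4  3  2  2  2  2  3  4  5  6
  f  6  5  4  3  3  3  3  3  3  4  5
  b  7  6  5  4  4  4  4  4  4  3  4
  p  8  7  6  5  5  5  5  5  5  4  3
The bottom-right entry gives D[8][10] = 3, so no sequence of fewer than 3 edits works. Backtracking through the table gives one optimal edit sequence (3 edits):
  tvaenfbp → tvatenfbp (ins t @4)
  tvatenfbp → tvatmnfbp (sub e→m @5)
  tvatmnfbp → tvatmngfbp (ins g @7)
Edit distance = 3.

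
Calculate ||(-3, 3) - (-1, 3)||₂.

√(Σ(x_i - y_i)²) = √((-3 - (-1))² + (3 - 3)²)
= √((-2)² + 0²) = √(4 + 0) = √4 = 2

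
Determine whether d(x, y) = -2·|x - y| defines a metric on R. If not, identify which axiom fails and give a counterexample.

No. With c = -2 < 0, d fails non-negativity: d(6, 7) = -2·|6 - 7| = -2·1 = -2 < 0.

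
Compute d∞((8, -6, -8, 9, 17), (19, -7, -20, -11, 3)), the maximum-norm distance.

max(|x_i - y_i|) = max(|8 - 19|, |-6 - (-7)|, |-8 - (-20)|, |9 - (-11)|, |17 - 3|) = max(11, 1, 12, 20, 14) = 20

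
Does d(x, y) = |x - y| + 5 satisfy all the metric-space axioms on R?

No. d fails identity of indiscernibles (specifically d(x,x) = 0): d(8, 8) = |8 - 8| + 5 = 0 + 5 = 5 ≠ 0.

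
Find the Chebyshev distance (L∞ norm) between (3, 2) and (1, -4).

max(|x_i - y_i|) = max(|3 - 1|, |2 - (-4)|) = max(2, 6) = 6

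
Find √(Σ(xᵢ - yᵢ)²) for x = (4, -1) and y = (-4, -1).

√(Σ(x_i - y_i)²) = √((4 - (-4))² + (-1 - (-1))²)
= √(8² + 0²) = √(64 + 0) = √64 = 8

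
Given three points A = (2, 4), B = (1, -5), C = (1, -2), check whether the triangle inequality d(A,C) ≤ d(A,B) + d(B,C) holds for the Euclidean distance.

d(A,B) = √(1² + 9²) = √82 ≈ 9.0554, d(B,C) = √(0² + 3²) = √9 = 3, d(A,C) = √(1² + 6²) = √37 ≈ 6.0828.
d(A,C) ≈ 6.0828 ≤ 9.0554 + 3 = 12.0554. Triangle inequality is satisfied.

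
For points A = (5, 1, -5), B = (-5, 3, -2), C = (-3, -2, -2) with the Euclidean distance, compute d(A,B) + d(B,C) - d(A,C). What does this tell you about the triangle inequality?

d(A,B) = √(10² + 2² + 3²) = √113 ≈ 10.6301, d(B,C) = √(2² + 5² + 0²) = √29 ≈ 5.3852, d(A,C) = √(8² + 3² + 3²) = √82 ≈ 9.0554.
d(A,B) + d(B,C) - d(A,C) = 10.6301 + 5.3852 - 9.0554 = 16.0153 - 9.0554 = 6.9599 (to 4 decimal places). This is ≥ 0, so the triangle inequality holds for these points.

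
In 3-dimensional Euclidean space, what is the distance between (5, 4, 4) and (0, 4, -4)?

√(Σ(x_i - y_i)²) = √((5 - 0)² + (4 - 4)² + (4 - (-4))²)
= √(5² + 0² + 8²) = √(25 + 0 + 64) = √89 ≈ 9.434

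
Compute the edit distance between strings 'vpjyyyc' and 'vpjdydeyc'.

Let D[i][j] be the edit distance between the first i characters of 'vpjyyyc' and the first j characters of 'vpjdydeyc', with D[i][0] = i, D[0][j] = j, and D[i][j] = D[i-1][j-1] if the characters match, else 1 + min(D[i-1][j], D[i][j-1], D[i-1][j-1]). Filling the table (rows: prefixes of 'vpjyyyc', columns: prefixes of 'vpjdydeyc'):
     ε  v  p  j  d  y  d  e  y  c
  ε  0  1  2  3  4  5  6  7  8  9
  v  1  0  1  2  3  4  5  6  7  8
  p  2  1  0  1  2  3  4  5  6  7
  j  3  2  1  0  1  2  3  4  5  6
  y  4  3  2  1  1  1  2  3  4  5
  y  5  4  3  2  2  1  2  3  3  4
  y  6  5  4  3  3  2  2  3  3  4
  c  7  6  5  4  4  3  3  3  4  3
The bottom-right entry gives D[7][9] = 3, so no sequence of fewer than 3 edits works. Backtracking through the table gives one optimal edit sequence (3 edits):
  vpjyyyc → vpjdyyyc (ins d @4)
  vpjdyyyc → vpjdydyyc (ins d @6)
  vpjdydyyc → vpjdydeyc (sub y→e @7)
Edit distance = 3.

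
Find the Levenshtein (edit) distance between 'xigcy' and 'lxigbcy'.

Let D[i][j] be the edit distance between the first i characters of 'xigcy' and the first j characters of 'lxigbcy', with D[i][0] = i, D[0][j] = j, and D[i][j] = D[i-1][j-1] if the characters match, else 1 + min(D[i-1][j], D[i][j-1], D[i-1][j-1]). Filling the table (rows: prefixes of 'xigcy', columns: prefixes of 'lxigbcy'):
     ε  l  x  i  g  b  c  y
  ε  0  1  2  3  4  5  6  7
  x  1  1  1  2  3  4  5  6
  i  2  2  2  1  2  3  4  5
  g  3  3  3  2  1  2  3  4
  c  4  4  4  3  2  2  2  3
  y  5  5  5  4  3  3  3  2
The bottom-right entry gives D[5][7] = 2, so no sequence of fewer than 2 edits works. Backtracking through the table gives one optimal edit sequence (2 edits):
  xigcy → lxigcy (ins l @1)
  lxigcy → lxigbcy (ins b @5)
Edit distance = 2.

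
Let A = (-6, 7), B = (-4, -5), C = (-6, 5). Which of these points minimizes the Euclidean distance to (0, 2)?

Distances: d(A) ≈ 7.8102, d(B) ≈ 8.0623, d(C) ≈ 6.7082. Nearest: C = (-6, 5) with distance 6.7082.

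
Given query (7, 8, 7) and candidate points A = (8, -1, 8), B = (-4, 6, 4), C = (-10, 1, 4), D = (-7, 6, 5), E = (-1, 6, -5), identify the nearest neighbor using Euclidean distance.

Distances: d(A) ≈ 9.1104, d(B) ≈ 11.5758, d(C) ≈ 18.6279, d(D) ≈ 14.2829, d(E) ≈ 14.5602. Nearest: A = (8, -1, 8) with distance 9.1104.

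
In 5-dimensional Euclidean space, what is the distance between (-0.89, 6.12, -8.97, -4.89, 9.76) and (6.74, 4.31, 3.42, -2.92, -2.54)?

√(Σ(x_i - y_i)²) = √((-0.89 - 6.74)² + (6.12 - 4.31)² + (-8.97 - 3.42)² + (-4.89 - (-2.92))² + (9.76 - (-2.54))²)
= √((-7.63)² + 1.81² + (-12.39)² + (-1.97)² + 12.3²) = √(58.2169 + 3.2761 + 153.5121 + 3.8809 + 151.29) = √370.176 ≈ 19.24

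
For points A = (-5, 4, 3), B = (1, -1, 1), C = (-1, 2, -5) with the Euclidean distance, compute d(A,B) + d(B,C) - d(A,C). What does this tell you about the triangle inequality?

d(A,B) = √(6² + 5² + 2²) = √65 ≈ 8.0623, d(B,C) = √(2² + 3² + 6²) = √49 = 7, d(A,C) = √(4² + 2² + 8²) = √84 ≈ 9.1652.
d(A,B) + d(B,C) - d(A,C) = 8.0623 + 7 - 9.1652 = 15.0623 - 9.1652 = 5.8971 (to 4 decimal places). This is ≥ 0, so the triangle inequality holds for these points.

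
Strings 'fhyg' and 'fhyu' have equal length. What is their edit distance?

Let D[i][j] be the edit distance between the first i characters of 'fhyg' and the first j characters of 'fhyu', with D[i][0] = i, D[0][j] = j, and D[i][j] = D[i-1][j-1] if the characters match, else 1 + min(D[i-1][j], D[i][j-1], D[i-1][j-1]). Filling the table (rows: prefixes of 'fhyg', columns: prefixes of 'fhyu'):
     ε  f  h  y  u
  ε  0  1  2  3  4
  f  1  0  1  2  3
  h  2  1  0  1  2
  y  3  2  1  0  1
  g  4  3  2  1  1
The bottom-right entry gives D[4][4] = 1, so no sequence of fewer than 1 edit works. Backtracking through the table gives one optimal edit sequence (1 edit):
  fhyg → fhyu (sub g→u @4)
Edit distance = 1.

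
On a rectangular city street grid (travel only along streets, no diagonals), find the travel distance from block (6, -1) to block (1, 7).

Σ|x_i - y_i| = |6 - 1| + |-1 - 7| = 5 + 8 = 13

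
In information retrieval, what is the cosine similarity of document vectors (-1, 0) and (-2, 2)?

With u = (-1, 0), v = (-2, 2):
u·v = (-1)·(-2) + 0·2 = 2 + 0 = 2.
|u| = √((-1)² + 0²) = √1, |v| = √((-2)² + 2²) = √8, so |u||v| = √(1·8) = √8.
cos θ = (u·v)/(|u||v|) = 2/√8 ≈ 0.7071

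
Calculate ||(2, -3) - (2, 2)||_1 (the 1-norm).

Σ|x_i - y_i| = |2 - 2| + |-3 - 2| = 0 + 5 = 5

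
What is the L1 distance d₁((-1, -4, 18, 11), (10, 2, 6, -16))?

Σ|x_i - y_i| = |-1 - 10| + |-4 - 2| + |18 - 6| + |11 - (-16)| = 11 + 6 + 12 + 27 = 56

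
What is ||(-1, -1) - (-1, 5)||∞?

max(|x_i - y_i|) = max(|-1 - (-1)|, |-1 - 5|) = max(0, 6) = 6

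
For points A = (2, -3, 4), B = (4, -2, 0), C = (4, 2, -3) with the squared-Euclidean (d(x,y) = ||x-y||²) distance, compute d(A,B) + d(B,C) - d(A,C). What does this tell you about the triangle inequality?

d(A,B) = 2² + 1² + 4² = 21, d(B,C) = 0² + 4² + 3² = 25, d(A,C) = 2² + 5² + 7² = 78.
d(A,B) + d(B,C) - d(A,C) = 21 + 25 - 78 = 46 - 78 = -32. This is < 0, so the triangle inequality FAILS for these points (squared-Euclidean is not a metric).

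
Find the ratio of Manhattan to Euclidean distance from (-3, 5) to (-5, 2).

L1 = |-3 - (-5)| + |5 - 2| = 2 + 3 = 5
L2 = √(2² + 3²) = √13 ≈ 3.6056
L1 ≥ L2 always (equality iff movement is along one axis); L1 > L2 here.
Ratio L1/L2 = 5/√13 ≈ 1.3868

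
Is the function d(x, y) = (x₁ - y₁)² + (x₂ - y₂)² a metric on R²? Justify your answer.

No. The squared Euclidean distance fails the triangle inequality. Counterexample: x = (0, 0), y = (4, 5), z = (8, 10). d(x,z) = 8² + 10² = 164, but d(x,y) + d(y,z) = (4² + 5²) + (4² + 5²) = 41 + 41 = 82. Since 164 > 82, the triangle inequality is violated. (Note: √d, the ordinary Euclidean distance, IS a metric.)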